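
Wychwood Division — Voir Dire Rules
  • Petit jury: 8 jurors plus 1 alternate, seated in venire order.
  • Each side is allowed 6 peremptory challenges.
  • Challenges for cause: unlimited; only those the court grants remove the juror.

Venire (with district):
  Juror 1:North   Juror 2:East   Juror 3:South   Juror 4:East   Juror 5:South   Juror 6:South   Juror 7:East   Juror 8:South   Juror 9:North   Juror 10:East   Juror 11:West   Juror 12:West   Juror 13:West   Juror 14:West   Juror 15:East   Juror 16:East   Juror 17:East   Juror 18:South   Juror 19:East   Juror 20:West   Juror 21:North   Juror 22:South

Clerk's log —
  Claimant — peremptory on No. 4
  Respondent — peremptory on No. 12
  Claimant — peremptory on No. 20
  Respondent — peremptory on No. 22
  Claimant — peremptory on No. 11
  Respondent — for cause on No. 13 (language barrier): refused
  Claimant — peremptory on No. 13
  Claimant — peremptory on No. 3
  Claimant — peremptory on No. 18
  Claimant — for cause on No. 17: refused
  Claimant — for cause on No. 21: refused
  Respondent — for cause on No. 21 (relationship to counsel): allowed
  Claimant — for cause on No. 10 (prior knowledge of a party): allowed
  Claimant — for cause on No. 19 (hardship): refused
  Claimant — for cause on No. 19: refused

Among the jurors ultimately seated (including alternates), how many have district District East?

Removed: #3, #4, #10, #11, #12, #13, #18, #20, #21, #22.
Seated (9 incl. alternates): #1, #2, #5, #6, #7, #8, #9, #14, #15.
Of those, in District East: #2, #7, #15 → 3.

3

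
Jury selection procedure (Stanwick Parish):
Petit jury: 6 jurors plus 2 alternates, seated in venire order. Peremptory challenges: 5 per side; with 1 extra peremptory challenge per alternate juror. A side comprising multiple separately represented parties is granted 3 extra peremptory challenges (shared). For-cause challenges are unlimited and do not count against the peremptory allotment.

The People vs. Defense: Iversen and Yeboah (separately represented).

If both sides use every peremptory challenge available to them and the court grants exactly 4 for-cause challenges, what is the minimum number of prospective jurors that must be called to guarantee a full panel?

Seats to fill: 6 + 2 alternates = 8.
Peremptories — The People: 5 + 1×2 = 7; Defense: 5 + 1×2 + 3 = 10; total 17.
For-cause removals: 4.
Minimum venire: 8 + 17 + 4 = 29.

29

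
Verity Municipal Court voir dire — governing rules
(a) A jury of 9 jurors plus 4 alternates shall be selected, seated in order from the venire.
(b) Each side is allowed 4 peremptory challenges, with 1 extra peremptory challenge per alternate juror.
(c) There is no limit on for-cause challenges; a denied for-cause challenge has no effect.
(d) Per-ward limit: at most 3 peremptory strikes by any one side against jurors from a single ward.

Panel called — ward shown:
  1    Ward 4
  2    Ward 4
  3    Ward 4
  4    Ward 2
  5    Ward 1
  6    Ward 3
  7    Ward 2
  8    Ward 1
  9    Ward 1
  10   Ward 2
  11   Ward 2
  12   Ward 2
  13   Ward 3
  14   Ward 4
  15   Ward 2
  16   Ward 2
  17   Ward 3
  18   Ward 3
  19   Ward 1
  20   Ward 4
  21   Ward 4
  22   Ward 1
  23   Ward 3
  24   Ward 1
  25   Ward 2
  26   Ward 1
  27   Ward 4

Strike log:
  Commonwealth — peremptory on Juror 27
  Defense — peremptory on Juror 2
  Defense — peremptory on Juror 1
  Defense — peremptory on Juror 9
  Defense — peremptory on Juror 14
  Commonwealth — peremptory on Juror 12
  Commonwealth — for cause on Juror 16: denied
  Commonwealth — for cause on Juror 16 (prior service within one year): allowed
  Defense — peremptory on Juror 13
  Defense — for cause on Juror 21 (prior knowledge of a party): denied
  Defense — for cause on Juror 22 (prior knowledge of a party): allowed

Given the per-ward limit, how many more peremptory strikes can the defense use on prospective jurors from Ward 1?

Defense peremptories so far: #2, #1, #9, #14, #13 — 5 of 8 used, 3 left overall.
Against Ward 1: #9 — 1 used; per-ward cap 3 leaves 2.
Binding limit: min(3, 2) = 2.

2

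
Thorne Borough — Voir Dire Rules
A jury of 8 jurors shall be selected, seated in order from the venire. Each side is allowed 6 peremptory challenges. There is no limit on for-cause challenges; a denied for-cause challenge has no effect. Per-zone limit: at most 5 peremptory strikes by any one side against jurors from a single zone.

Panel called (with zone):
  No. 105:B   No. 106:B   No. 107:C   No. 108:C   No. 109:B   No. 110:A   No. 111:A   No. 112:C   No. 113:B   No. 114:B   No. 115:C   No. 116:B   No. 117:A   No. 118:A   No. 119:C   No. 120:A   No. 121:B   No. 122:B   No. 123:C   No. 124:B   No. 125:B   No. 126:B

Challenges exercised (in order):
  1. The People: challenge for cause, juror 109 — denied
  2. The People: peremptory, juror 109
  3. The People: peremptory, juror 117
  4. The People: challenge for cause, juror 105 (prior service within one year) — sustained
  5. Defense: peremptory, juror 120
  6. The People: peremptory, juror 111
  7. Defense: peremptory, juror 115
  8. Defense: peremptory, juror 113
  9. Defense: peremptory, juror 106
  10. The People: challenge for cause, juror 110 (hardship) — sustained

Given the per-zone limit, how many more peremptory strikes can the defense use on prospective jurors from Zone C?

Defense peremptories so far: #120, #115, #113, #106 — 4 of 6 used, 2 left overall.
Against Zone C: #115 — 1 used; per-zone cap 5 leaves 4.
Binding limit: min(2, 4) = 2.

2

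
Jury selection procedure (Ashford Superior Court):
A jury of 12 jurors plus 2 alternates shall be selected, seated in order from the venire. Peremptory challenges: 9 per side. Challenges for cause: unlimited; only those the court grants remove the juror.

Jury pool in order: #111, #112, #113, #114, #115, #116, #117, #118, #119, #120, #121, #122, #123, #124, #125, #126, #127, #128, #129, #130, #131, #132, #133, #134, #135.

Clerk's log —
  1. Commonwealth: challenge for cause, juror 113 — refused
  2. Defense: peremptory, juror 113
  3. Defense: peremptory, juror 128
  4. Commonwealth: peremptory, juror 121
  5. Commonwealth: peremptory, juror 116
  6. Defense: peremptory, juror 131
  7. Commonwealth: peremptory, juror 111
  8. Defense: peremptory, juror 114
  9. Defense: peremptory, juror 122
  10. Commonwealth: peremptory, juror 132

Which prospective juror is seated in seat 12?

129

Removed: #111, #113, #114, #116, #121, #122, #128, #131, #132.
Filling seats in venire order through position 12: #112, #115, #117, #118, #119, #120, #123, #124, #125, #126, #127, #129.
So seat 12 is #129.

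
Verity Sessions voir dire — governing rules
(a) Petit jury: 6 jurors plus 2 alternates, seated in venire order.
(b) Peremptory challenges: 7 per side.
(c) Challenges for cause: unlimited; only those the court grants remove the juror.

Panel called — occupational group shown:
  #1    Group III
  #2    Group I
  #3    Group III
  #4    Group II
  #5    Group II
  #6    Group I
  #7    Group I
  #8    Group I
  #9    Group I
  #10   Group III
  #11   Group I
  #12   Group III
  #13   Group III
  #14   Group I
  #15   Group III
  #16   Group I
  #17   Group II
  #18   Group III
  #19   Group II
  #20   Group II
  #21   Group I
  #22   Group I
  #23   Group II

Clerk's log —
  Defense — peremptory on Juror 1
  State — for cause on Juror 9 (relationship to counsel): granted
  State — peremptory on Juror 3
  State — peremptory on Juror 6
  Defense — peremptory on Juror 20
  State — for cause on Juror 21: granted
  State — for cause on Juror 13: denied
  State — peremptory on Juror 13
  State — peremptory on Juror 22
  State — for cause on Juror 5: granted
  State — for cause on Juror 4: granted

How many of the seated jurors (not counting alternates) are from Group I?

4

Removed: #1, #3, #4, #5, #6, #9, #13, #20, #21, #22.
Seated jurors 1–6: #2, #7, #8, #10, #11, #12 (alternates #14, #15 not counted).
Of those, in Group I: #2, #7, #8, #11 → 4.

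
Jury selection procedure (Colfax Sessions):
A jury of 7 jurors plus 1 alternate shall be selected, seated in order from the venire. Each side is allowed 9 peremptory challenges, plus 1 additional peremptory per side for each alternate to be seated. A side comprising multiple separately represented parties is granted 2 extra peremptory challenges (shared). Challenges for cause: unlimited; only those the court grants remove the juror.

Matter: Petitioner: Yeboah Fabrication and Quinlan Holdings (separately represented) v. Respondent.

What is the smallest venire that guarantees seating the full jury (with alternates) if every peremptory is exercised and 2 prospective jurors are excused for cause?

Seats to fill: 7 + 1 alternates = 8.
Peremptories — Petitioner: 9 + 1×1 + 2 = 12; Respondent: 9 + 1×1 = 10; total 22.
For-cause removals: 2.
Minimum venire: 8 + 22 + 2 = 32.

32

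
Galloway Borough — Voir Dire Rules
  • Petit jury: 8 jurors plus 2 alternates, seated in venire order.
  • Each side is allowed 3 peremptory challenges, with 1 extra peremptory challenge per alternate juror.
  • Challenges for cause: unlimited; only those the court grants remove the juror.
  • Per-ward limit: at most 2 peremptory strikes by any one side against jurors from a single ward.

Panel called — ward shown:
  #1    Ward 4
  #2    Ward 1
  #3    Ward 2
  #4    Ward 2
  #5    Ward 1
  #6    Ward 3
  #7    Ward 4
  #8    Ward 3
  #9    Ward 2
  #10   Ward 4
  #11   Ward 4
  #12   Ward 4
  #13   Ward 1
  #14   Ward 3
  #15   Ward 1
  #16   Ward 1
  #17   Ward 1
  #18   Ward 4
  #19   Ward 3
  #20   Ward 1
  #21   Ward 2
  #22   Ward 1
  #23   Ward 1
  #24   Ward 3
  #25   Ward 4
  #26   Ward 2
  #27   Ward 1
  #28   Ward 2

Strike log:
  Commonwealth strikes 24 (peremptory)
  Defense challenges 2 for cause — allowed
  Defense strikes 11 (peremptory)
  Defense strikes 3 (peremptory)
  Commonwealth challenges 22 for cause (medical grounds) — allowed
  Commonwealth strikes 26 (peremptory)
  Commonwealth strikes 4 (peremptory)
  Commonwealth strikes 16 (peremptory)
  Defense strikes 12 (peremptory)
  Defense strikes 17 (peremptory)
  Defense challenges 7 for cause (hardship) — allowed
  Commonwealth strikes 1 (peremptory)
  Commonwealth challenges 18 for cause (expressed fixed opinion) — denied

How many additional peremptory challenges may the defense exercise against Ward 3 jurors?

1

Defense peremptories so far: #11, #3, #12, #17 — 4 of 5 used, 1 left overall.
Against Ward 3: none yet — per-ward cap 2 leaves 2.
Binding limit: min(1, 2) = 1.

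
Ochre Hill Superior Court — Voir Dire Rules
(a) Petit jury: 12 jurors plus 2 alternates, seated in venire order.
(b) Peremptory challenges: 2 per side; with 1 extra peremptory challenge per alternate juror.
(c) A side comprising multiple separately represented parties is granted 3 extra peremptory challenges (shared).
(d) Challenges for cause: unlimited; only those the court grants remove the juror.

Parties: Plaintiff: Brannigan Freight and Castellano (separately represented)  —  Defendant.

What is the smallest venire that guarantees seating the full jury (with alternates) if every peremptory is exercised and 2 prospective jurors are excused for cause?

Seats to fill: 12 + 2 alternates = 14.
Peremptories — Plaintiff: 2 + 1×2 + 3 = 7; Defendant: 2 + 1×2 = 4; total 11.
For-cause removals: 2.
Minimum venire: 14 + 11 + 2 = 27.

27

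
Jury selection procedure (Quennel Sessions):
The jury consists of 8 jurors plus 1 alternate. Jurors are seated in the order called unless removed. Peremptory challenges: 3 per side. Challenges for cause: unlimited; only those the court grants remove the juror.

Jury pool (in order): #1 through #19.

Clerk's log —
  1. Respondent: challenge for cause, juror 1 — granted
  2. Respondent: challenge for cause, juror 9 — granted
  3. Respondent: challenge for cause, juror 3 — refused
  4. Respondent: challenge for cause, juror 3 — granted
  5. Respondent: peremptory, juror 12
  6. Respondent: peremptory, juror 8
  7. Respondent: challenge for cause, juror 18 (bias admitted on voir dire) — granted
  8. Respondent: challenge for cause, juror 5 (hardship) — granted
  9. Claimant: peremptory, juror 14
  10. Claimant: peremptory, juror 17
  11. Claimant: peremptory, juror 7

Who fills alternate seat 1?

19

Removed: #1, #3, #5, #7, #8, #9, #12, #14, #17, #18.
Seating in order: seats 1–8 → #2, #4, #6, #10, #11, #13, #15, #16; alternates → #19.
So alternate 1 is #19.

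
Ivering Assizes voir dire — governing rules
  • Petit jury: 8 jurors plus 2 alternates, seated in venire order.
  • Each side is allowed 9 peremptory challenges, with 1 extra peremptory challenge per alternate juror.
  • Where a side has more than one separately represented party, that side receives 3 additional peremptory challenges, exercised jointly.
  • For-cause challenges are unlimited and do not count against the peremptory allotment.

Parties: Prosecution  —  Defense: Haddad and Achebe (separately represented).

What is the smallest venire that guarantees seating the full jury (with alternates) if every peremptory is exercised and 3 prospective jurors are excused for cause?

Seats to fill: 8 + 2 alternates = 10.
Peremptories — Prosecution: 9 + 1×2 = 11; Defense: 9 + 1×2 + 3 = 14; total 25.
For-cause removals: 3.
Minimum venire: 10 + 25 + 3 = 38.

38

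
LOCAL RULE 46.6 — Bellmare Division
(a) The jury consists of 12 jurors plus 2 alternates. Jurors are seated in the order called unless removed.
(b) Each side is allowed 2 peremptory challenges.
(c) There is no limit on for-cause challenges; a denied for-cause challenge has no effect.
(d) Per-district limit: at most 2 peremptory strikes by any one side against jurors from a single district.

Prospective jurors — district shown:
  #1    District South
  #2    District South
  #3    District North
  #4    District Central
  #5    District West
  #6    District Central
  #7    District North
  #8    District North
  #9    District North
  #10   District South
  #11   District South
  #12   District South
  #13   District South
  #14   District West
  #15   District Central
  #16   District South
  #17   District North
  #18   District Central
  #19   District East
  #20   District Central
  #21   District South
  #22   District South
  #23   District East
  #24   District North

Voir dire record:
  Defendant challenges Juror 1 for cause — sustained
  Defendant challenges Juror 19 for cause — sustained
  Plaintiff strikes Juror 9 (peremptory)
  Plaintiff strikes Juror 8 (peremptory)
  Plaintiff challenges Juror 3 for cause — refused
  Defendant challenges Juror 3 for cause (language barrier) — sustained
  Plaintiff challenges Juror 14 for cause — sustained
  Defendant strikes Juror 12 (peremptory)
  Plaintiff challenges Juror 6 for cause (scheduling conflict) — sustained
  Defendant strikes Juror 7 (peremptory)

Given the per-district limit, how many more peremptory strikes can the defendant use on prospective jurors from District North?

Defendant peremptories so far: #12, #7 — 2 of 2 used, 0 left overall.
Against District North: #7 — 1 used; per-district cap 2 leaves 1.
Binding limit: min(0, 1) = 0.

0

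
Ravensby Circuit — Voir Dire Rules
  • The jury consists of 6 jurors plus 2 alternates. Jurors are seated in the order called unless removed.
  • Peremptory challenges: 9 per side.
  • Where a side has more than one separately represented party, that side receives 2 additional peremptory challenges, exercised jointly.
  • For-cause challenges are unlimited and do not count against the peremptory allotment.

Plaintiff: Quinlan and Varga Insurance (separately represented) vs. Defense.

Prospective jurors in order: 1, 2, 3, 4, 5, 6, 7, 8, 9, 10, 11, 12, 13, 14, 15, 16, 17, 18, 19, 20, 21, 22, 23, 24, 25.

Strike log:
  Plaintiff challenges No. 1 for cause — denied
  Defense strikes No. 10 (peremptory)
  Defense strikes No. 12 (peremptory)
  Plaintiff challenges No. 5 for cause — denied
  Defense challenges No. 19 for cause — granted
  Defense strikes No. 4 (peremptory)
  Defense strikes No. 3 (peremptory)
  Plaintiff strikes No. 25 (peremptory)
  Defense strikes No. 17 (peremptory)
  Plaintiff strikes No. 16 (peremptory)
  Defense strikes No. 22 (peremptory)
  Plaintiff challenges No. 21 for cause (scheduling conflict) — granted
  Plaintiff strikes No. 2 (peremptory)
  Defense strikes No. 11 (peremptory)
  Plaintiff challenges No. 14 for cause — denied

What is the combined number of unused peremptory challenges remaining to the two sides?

Plaintiff allotment: 9 base + 2 multi-party = 11. Defense allotment: 9.
Plaintiff peremptories used: #25, #16, #2 — 3 (for-cause on #1, #5, #21, #14 don't count).
Defense peremptories used: #10, #12, #4, #3, #17, #22, #11 — 7 (the for-cause on #19 doesn't count).
Remaining: (11 − 3) + (9 − 7) = 10.

10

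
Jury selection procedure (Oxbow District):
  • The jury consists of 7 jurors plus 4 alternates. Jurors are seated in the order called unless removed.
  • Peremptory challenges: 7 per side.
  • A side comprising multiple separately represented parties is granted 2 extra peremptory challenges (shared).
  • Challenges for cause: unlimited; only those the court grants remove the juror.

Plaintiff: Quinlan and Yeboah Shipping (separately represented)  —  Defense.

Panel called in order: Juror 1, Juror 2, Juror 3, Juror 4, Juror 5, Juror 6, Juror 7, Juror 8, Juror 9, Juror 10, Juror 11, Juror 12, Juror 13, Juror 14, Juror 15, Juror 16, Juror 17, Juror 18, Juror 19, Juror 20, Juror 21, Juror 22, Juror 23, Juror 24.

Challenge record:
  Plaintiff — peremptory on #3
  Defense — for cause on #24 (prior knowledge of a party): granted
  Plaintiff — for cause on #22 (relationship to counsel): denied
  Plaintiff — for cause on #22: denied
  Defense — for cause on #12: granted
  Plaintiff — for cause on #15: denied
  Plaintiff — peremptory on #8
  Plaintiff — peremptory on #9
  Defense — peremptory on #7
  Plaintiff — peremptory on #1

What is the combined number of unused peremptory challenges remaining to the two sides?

11

Plaintiff allotment: 7 base + 2 multi-party = 9. Defense allotment: 7.
Plaintiff peremptories used: #3, #8, #9, #1 — 4 (for-cause on #22, #22, #15 don't count).
Defense peremptories used: #7 — 1 (for-cause on #24, #12 don't count).
Remaining: (9 − 4) + (7 − 1) = 11.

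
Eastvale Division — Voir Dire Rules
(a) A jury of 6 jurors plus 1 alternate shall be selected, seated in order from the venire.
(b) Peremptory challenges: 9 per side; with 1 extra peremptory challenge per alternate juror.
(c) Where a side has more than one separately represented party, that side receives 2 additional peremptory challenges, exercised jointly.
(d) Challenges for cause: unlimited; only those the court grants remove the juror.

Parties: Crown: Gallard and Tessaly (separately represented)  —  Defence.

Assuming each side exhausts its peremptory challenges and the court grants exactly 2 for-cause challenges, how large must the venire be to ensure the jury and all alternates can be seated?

31

Seats to fill: 6 + 1 alternates = 7.
Peremptories — Crown: 9 + 1×1 + 2 = 12; Defence: 9 + 1×1 = 10; total 22.
For-cause removals: 2.
Minimum venire: 7 + 22 + 2 = 31.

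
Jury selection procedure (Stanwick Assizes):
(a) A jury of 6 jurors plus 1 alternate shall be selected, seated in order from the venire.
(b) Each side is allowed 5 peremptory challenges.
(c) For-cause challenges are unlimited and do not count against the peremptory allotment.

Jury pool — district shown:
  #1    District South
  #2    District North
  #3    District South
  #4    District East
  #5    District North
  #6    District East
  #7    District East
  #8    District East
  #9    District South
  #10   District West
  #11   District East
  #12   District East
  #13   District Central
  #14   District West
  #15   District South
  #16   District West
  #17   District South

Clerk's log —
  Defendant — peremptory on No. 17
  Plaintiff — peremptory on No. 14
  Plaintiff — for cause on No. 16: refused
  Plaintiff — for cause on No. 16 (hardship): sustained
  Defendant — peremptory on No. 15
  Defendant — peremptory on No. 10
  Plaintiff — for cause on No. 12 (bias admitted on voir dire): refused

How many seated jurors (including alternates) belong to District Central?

Removed: #10, #14, #15, #16, #17.
Seated (7 incl. alternates): #1, #2, #3, #4, #5, #6, #7.
None of those are in District Central → 0.

0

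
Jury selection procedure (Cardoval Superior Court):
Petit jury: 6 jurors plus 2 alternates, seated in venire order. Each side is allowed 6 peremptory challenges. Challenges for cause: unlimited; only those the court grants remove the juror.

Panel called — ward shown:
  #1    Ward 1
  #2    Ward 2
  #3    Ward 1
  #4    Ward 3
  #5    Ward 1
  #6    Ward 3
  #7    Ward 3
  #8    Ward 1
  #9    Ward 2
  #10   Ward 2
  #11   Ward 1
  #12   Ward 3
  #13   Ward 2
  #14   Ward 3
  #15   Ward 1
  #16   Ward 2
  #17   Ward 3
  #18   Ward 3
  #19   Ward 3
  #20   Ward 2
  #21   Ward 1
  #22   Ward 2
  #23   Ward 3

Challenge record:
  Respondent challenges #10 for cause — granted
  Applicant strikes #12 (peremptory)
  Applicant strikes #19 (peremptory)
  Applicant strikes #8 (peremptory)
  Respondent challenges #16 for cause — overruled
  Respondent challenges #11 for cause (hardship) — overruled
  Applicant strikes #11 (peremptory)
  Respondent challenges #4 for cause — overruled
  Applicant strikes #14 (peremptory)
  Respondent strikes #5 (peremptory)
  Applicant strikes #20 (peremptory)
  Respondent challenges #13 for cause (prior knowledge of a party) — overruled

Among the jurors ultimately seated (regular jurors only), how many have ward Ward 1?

2

Removed: #5, #8, #10, #11, #12, #14, #19, #20.
Seated jurors 1–6: #1, #2, #3, #4, #6, #7 (alternates #9, #13 not counted).
Of those, in Ward 1: #1, #3 → 2.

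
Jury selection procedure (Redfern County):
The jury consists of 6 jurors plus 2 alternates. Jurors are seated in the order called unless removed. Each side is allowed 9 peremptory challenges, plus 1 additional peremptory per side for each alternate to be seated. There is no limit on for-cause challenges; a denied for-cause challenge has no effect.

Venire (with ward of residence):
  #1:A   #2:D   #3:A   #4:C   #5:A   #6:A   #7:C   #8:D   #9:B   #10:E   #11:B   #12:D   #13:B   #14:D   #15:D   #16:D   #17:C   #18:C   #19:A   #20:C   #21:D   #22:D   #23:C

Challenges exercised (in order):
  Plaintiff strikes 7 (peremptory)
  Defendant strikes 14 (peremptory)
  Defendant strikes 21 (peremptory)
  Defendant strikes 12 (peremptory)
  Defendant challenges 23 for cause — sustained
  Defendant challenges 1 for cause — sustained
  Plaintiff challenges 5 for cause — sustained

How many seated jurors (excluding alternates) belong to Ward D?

2

Removed: #1, #5, #7, #12, #14, #21, #23.
Seated jurors 1–6: #2, #3, #4, #6, #8, #9 (alternates #10, #11 not counted).
Of those, in Ward D: #2, #8 → 2.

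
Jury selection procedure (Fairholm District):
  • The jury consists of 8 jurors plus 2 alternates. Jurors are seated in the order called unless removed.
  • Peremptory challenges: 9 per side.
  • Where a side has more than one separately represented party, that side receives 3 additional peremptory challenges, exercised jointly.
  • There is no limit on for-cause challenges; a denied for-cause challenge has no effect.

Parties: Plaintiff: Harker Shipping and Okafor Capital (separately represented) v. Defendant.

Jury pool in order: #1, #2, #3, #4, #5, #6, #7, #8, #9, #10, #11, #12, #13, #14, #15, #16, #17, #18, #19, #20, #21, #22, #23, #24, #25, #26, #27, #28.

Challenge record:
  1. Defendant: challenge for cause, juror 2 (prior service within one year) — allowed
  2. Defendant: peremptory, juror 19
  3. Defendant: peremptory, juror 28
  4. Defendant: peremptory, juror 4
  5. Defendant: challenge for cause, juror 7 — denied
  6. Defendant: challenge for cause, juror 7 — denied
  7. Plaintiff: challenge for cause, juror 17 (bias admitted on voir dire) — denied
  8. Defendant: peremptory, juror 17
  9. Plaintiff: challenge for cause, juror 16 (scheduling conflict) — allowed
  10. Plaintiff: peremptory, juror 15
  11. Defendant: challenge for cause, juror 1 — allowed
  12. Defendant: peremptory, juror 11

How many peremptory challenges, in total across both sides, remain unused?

15

Plaintiff allotment: 9 base + 3 multi-party = 12. Defendant allotment: 9.
Plaintiff peremptories used: #15 — 1 (for-cause on #17, #16 don't count).
Defendant peremptories used: #19, #28, #4, #17, #11 — 5 (for-cause on #2, #7, #7, #1 don't count).
Remaining: (12 − 1) + (9 − 5) = 15.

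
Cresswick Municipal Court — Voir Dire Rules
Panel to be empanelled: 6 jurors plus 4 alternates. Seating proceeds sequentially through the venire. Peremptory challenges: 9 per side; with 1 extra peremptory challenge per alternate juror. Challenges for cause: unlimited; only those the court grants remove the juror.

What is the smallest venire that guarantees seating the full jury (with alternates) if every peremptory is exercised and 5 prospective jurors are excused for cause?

Seats to fill: 6 + 4 alternates = 10.
Peremptories: 9 + 1×4 = 13 per side × 2 sides = 26.
For-cause removals: 5.
Minimum venire: 10 + 26 + 5 = 41.

41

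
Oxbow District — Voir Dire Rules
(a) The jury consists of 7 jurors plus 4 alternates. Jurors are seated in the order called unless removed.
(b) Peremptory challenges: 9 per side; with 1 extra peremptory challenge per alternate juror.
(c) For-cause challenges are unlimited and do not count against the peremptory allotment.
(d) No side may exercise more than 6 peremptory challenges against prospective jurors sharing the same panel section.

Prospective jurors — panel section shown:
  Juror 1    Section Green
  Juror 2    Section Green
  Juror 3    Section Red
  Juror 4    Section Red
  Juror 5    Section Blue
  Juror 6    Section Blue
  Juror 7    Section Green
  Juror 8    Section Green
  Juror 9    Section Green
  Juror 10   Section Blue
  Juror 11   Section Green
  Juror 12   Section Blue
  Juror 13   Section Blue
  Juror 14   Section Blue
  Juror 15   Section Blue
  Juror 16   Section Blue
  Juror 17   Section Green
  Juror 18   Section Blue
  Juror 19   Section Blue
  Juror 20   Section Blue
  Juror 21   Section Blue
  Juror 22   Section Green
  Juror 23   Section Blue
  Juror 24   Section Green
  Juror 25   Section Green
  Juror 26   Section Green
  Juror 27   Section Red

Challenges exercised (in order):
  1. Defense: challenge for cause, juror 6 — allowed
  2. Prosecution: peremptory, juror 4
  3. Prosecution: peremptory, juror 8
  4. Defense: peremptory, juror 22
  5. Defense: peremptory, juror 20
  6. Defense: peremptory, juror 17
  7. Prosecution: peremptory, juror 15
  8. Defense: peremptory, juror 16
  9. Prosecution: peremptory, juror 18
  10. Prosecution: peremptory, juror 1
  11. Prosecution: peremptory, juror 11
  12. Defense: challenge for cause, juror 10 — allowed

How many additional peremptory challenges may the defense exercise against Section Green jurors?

4

Defense peremptories so far: #22, #20, #17, #16 — 4 of 13 used, 9 left overall.
Against Section Green: #22, #17 — 2 used; per-section cap 6 leaves 4.
Binding limit: min(9, 4) = 4.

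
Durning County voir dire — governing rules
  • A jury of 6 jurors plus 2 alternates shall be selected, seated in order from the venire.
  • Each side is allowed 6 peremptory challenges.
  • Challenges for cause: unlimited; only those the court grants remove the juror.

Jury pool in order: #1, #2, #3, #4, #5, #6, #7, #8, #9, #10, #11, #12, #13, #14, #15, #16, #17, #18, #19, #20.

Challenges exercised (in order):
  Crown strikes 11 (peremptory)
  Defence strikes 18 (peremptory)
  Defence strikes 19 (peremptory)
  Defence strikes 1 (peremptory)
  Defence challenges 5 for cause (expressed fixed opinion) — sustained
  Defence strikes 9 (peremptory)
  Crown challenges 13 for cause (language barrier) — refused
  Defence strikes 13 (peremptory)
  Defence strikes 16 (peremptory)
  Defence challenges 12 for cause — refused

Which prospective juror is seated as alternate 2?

12

Removed: #1, #5, #9, #11, #13, #16, #18, #19. (#12 stays — for-cause denied.)
Filling seats in venire order through position 8: #2, #3, #4, #6, #7, #8, #10, #12.
So alternate 2 is #12.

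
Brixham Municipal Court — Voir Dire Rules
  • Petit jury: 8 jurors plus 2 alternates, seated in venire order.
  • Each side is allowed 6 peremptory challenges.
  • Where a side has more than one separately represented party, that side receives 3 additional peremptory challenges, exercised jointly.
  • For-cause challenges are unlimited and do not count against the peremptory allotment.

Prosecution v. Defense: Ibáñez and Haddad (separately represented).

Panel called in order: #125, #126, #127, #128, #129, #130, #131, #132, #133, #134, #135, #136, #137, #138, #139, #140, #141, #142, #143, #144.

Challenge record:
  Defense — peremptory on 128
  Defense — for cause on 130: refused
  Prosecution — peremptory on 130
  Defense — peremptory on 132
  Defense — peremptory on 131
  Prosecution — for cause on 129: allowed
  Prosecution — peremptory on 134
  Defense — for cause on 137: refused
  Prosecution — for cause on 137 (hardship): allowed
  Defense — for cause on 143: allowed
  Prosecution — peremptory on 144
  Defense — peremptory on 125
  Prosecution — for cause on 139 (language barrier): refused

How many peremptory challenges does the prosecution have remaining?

3

Prosecution allotment: 6.
Prosecution peremptories used: #130, #134, #144 — 3 (for-cause on #129, #137, #139 don't count).
Remaining: 6 − 3 = 3.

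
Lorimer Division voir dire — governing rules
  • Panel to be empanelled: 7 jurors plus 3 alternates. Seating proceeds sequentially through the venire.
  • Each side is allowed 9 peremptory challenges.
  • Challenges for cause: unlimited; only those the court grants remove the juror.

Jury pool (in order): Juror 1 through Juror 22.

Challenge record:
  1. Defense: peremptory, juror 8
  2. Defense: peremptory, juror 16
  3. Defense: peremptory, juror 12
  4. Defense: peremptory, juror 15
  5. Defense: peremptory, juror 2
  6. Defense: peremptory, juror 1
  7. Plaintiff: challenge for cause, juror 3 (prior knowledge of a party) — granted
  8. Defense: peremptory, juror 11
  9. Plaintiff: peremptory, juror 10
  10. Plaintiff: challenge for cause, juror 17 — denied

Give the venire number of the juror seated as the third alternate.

Removed: #1, #2, #3, #8, #10, #11, #12, #15, #16. (#17 stays — for-cause denied.)
Seating in order: seats 1–7 → #4, #5, #6, #7, #9, #13, #14; alternates → #17, #18, #19.
So alternate 3 is #19.

19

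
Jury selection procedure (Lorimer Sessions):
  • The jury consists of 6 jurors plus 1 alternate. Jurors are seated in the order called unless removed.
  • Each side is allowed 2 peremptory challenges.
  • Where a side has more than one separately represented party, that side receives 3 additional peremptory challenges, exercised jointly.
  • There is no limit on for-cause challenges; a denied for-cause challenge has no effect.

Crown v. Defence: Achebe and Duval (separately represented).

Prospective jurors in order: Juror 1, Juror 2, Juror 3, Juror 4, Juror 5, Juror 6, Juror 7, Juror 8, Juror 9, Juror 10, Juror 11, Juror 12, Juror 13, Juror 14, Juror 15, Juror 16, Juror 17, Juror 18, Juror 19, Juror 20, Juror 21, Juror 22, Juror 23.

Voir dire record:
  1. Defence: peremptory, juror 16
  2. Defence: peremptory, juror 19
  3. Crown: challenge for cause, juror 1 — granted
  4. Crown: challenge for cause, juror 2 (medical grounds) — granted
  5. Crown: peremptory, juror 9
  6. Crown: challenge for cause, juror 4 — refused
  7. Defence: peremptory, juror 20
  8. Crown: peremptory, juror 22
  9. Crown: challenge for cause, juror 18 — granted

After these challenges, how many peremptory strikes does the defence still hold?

2

Defence allotment: 2 base + 3 multi-party = 5.
Defence peremptories used: #16, #19, #20 — 3.
Remaining: 5 − 3 = 2.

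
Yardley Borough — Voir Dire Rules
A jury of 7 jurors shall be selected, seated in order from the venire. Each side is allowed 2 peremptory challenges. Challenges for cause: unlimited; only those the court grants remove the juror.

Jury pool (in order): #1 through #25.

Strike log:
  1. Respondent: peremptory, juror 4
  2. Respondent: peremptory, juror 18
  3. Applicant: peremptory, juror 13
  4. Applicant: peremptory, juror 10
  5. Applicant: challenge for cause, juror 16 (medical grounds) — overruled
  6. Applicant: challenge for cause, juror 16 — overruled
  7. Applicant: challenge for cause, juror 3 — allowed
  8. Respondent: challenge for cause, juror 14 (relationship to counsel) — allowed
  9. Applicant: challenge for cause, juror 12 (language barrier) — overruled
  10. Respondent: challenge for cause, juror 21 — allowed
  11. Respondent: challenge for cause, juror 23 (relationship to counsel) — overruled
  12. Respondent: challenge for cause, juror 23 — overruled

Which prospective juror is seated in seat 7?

9

Removed: #3, #4, #10, #13, #14, #18, #21. (#12, #16, #23 stay — for-cause denied.)
Seating in order: seats 1–7 → #1, #2, #5, #6, #7, #8, #9.
So seat 7 is #9.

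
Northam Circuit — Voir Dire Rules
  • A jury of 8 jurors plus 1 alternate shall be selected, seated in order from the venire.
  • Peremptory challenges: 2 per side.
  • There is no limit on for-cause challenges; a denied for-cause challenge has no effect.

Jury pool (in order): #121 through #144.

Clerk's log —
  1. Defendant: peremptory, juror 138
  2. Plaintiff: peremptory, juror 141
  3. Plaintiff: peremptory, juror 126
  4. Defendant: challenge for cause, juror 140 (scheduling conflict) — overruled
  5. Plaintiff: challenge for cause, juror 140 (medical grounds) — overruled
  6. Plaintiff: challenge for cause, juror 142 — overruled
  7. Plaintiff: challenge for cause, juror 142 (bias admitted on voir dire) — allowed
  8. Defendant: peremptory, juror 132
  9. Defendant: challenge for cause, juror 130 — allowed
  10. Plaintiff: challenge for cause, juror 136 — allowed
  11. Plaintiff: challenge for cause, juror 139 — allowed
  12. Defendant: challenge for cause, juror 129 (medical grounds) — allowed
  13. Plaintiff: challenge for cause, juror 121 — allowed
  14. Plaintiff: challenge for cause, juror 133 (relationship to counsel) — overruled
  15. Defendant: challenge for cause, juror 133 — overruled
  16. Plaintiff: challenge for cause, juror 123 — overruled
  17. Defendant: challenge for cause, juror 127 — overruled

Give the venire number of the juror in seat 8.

133

Removed: #121, #126, #129, #130, #132, #136, #138, #139, #141, #142. (#123, #127, #133, #140 stay — for-cause denied.)
Seating in order: seats 1–8 → #122, #123, #124, #125, #127, #128, #131, #133; alternates → #134.
So seat 8 is #133.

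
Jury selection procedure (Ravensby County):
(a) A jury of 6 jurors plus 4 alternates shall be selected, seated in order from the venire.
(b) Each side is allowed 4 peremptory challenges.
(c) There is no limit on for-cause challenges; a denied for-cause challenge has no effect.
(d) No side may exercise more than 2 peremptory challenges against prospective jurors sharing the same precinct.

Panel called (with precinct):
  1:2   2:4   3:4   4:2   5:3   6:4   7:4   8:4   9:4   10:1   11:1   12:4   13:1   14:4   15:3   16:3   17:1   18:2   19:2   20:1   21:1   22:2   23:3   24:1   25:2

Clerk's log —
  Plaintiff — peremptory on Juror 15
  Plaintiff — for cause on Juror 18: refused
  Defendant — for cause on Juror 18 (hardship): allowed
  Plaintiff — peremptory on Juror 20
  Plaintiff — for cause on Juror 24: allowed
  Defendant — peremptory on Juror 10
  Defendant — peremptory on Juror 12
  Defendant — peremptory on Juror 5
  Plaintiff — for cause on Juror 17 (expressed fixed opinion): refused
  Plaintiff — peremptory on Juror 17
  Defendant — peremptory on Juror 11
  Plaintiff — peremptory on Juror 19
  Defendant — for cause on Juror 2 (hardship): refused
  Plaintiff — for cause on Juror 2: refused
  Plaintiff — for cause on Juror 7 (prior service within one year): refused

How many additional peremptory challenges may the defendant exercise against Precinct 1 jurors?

0

Defendant peremptories so far: #10, #12, #5, #11 — 4 of 4 used, 0 left overall.
Against Precinct 1: #10, #11 — 2 used; per-precinct cap 2 leaves 0.
Binding limit: min(0, 0) = 0.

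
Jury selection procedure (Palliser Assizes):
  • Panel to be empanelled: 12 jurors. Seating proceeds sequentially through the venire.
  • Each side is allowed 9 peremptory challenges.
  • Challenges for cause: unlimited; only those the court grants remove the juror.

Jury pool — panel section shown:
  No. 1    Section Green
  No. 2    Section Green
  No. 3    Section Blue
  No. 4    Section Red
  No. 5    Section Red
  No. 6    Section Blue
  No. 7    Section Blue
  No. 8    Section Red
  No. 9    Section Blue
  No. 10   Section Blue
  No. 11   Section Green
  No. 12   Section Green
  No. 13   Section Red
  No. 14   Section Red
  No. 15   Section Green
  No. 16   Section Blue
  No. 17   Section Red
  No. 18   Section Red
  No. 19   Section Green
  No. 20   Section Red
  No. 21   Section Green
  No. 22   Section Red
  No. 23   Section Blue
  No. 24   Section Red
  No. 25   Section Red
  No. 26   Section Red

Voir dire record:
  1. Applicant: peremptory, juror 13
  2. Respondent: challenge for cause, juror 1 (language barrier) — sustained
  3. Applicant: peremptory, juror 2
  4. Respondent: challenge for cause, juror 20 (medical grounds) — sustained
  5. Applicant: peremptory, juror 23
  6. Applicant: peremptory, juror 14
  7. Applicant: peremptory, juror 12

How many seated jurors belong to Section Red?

Removed: #1, #2, #12, #13, #14, #20, #23.
Seated jurors 1–12: #3, #4, #5, #6, #7, #8, #9, #10, #11, #15, #16, #17.
Of those, in Section Red: #4, #5, #8, #17 → 4.

4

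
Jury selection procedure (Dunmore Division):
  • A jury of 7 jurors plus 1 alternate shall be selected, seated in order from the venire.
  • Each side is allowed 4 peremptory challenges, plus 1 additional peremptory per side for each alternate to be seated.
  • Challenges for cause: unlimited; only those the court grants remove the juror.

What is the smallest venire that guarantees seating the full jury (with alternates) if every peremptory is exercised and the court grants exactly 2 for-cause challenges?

20

Seats to fill: 7 + 1 alternates = 8.
Peremptories: 4 + 1×1 = 5 per side × 2 sides = 10.
For-cause removals: 2.
Minimum venire: 8 + 10 + 2 = 20.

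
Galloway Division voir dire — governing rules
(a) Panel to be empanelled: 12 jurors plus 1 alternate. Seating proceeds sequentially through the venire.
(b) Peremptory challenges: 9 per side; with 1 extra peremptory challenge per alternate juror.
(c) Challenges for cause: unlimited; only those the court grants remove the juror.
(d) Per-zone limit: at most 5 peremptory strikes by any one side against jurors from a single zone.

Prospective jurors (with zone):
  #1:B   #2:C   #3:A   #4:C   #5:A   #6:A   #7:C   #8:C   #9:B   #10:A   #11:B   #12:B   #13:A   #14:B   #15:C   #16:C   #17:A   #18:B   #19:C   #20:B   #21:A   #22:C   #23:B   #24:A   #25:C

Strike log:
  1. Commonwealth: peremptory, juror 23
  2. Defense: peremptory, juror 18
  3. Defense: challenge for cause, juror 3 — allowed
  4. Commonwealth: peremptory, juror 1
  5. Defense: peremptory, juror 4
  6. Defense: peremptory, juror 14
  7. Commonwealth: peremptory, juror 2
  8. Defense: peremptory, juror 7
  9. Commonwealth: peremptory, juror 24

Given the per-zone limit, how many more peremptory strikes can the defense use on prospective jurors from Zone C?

3

Defense peremptories so far: #18, #4, #14, #7 — 4 of 10 used, 6 left overall.
Against Zone C: #4, #7 — 2 used; per-zone cap 5 leaves 3.
Binding limit: min(6, 3) = 3.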